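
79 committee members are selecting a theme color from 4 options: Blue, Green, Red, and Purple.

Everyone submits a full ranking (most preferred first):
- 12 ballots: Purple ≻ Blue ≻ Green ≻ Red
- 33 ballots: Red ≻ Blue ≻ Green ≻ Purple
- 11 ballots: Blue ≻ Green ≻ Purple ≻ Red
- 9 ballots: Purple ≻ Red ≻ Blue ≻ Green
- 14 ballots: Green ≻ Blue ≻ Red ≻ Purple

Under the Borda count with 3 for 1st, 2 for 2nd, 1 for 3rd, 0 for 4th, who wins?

Blue: 12×2 + 33×2 + 11×3 + 9×1 + 14×2 = 160
Green: 12×1 + 33×1 + 11×2 + 9×0 + 14×3 = 109
Red: 12×0 + 33×3 + 11×0 + 9×2 + 14×1 = 131
Purple: 12×3 + 33×0 + 11×1 + 9×3 + 14×0 = 74

Blue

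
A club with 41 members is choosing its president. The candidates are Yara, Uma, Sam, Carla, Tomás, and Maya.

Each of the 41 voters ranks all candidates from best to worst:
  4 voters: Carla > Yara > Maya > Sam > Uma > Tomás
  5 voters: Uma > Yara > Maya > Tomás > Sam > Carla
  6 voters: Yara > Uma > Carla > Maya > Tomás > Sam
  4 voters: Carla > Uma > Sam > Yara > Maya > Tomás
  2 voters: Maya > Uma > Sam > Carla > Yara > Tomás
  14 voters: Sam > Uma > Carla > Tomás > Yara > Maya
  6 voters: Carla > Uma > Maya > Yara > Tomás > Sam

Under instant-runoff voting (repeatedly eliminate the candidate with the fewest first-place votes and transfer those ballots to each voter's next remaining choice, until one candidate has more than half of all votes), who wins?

Round 1: Yara 6, Uma 5, Sam 14, Carla 14, Tomás 0, Maya 2. Tomás eliminated.
Round 2: Yara 6, Uma 5, Sam 14, Carla 14, Maya 2. Maya eliminated.
Round 3: Yara 6, Uma 7, Sam 14, Carla 14. Yara eliminated.
Round 4: Uma 13, Sam 14, Carla 14. Uma eliminated.
Round 5: Sam 21, Carla 20. Sam has a majority (≥21).

Sam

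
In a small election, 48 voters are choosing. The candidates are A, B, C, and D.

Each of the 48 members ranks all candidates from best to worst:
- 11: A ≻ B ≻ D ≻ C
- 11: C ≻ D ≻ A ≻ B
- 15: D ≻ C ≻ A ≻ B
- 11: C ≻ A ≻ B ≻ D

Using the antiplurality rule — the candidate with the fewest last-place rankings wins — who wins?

Last-place votes: A 0, B 26, C 11, D 11.

A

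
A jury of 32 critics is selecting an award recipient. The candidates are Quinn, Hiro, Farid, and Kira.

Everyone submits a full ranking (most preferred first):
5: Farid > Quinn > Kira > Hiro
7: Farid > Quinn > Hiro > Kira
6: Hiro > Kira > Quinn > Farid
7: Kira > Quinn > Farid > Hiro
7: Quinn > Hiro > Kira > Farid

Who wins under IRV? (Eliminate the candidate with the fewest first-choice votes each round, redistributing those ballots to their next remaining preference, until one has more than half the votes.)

Kira

Round 1: Quinn 7, Hiro 6, Farid 12, Kira 7. Hiro eliminated.
Round 2: Quinn 7, Farid 12, Kira 13. Quinn eliminated.
Round 3: Farid 12, Kira 20. Kira has a majority (≥17).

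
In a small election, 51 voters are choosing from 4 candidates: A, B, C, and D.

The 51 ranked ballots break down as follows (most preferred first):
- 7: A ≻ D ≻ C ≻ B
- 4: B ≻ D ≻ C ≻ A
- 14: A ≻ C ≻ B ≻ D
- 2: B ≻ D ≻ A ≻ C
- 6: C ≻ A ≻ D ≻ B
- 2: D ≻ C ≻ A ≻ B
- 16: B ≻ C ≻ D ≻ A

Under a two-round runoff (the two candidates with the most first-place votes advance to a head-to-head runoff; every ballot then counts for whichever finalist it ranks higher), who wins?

A

Round 1 first-place votes: A 21, B 22, C 6, D 2. B and A advance.
Runoff: B is ranked above A on 22 ballots, A above B on 29.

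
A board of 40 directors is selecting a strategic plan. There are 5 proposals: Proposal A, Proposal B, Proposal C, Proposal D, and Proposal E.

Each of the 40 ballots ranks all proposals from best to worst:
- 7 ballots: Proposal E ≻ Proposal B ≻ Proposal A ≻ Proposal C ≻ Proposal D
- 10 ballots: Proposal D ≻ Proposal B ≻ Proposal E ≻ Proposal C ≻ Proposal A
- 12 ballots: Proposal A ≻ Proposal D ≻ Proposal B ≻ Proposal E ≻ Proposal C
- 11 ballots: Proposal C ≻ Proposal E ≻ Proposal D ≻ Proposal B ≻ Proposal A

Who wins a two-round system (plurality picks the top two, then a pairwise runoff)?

Round 1 first-place votes: Proposal A 12, Proposal B 0, Proposal C 11, Proposal D 10, Proposal E 7. Proposal A and Proposal C advance.
Runoff: Proposal A is ranked above Proposal C on 19 ballots, Proposal C above Proposal A on 21.

Proposal C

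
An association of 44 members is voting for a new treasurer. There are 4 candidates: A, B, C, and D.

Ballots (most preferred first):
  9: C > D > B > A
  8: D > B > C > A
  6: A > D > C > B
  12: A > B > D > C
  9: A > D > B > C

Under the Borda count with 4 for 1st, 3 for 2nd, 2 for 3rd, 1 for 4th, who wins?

A: 9×1 + 8×1 + 6×4 + 12×4 + 9×4 = 125
B: 9×2 + 8×3 + 6×1 + 12×3 + 9×2 = 102
C: 9×4 + 8×2 + 6×2 + 12×1 + 9×1 = 85
D: 9×3 + 8×4 + 6×3 + 12×2 + 9×3 = 128

D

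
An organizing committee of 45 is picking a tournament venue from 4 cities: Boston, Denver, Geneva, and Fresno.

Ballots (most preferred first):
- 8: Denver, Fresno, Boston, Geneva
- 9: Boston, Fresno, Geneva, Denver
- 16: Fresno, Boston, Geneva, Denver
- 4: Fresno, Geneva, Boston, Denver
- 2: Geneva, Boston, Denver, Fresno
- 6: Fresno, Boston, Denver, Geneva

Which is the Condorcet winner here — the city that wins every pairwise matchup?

Fresno

Fresno vs Boston: 34–11
Fresno vs Denver: 35–10
Fresno vs Geneva: 43–2
Fresno beats every other city.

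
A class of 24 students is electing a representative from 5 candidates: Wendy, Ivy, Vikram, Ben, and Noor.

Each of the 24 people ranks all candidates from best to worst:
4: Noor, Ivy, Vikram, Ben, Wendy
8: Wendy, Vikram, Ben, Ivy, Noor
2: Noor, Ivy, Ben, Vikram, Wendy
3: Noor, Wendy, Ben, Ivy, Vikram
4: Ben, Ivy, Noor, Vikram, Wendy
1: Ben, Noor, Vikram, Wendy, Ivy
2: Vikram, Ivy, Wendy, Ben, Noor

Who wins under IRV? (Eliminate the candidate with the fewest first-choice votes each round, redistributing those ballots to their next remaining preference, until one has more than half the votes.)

Noor

Round 1: Wendy 8, Ivy 0, Vikram 2, Ben 5, Noor 9. Ivy eliminated.
Round 2: Wendy 8, Vikram 2, Ben 5, Noor 9. Vikram eliminated.
Round 3: Wendy 10, Ben 5, Noor 9. Ben eliminated.
Round 4: Wendy 10, Noor 14. Noor has a majority (≥13).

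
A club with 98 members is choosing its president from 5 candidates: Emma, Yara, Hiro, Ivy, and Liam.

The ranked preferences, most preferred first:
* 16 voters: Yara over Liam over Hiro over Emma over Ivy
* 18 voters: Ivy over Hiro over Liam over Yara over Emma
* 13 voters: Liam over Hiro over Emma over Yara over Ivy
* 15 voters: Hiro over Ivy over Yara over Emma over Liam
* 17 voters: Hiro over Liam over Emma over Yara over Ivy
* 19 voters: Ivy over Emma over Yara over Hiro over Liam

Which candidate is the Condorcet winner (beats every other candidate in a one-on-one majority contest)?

Hiro

Hiro vs Emma: 79–19
Hiro vs Yara: 63–35
Hiro vs Ivy: 61–37
Hiro vs Liam: 69–29
Hiro beats every other candidate.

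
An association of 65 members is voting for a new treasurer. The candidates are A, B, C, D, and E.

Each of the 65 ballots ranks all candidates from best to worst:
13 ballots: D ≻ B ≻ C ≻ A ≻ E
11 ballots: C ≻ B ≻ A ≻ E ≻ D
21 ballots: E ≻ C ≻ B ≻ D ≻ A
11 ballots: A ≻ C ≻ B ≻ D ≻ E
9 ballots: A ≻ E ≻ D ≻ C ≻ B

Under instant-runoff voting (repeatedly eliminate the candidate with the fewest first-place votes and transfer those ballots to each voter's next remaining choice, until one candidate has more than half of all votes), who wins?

Round 1: A 20, B 0, C 11, D 13, E 21. B eliminated.
Round 2: A 20, C 11, D 13, E 21. C eliminated.
Round 3: A 31, D 13, E 21. D eliminated.
Round 4: A 44, E 21. A has a majority (≥33).

A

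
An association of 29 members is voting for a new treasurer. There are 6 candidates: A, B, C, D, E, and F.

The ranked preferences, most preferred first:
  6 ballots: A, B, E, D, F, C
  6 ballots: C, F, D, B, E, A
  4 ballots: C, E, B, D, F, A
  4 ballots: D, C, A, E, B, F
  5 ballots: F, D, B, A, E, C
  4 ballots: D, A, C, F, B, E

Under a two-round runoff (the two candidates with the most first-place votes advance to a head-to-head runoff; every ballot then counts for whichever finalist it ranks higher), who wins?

Round 1 first-place votes: A 6, B 0, C 10, D 8, E 0, F 5. C and D advance.
Runoff: C is ranked above D on 10 ballots, D above C on 19.

D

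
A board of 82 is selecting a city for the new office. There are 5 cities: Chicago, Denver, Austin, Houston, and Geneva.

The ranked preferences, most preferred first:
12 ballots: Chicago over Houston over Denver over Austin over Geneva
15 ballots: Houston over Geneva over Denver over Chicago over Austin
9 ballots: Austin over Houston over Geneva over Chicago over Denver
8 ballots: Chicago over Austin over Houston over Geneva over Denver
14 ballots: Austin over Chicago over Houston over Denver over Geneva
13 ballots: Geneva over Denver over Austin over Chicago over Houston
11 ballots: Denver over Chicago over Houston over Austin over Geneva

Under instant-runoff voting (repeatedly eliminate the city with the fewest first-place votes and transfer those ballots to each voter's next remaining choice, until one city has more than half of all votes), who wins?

Chicago

Round 1: Chicago 20, Denver 11, Austin 23, Houston 15, Geneva 13. Denver eliminated.
Round 2: Chicago 31, Austin 23, Houston 15, Geneva 13. Geneva eliminated.
Round 3: Chicago 31, Austin 36, Houston 15. Houston eliminated.
Round 4: Chicago 46, Austin 36. Chicago has a majority (≥42).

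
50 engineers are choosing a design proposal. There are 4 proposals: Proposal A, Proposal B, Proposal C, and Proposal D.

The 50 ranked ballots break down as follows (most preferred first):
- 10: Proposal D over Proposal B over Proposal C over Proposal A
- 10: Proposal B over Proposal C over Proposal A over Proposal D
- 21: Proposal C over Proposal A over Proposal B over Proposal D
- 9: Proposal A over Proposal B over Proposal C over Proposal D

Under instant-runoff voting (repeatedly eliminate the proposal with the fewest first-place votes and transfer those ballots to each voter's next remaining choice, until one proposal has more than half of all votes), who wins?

Proposal B

Round 1: Proposal A 9, Proposal B 10, Proposal C 21, Proposal D 10. Proposal A eliminated.
Round 2: Proposal B 19, Proposal C 21, Proposal D 10. Proposal D eliminated.
Round 3: Proposal B 29, Proposal C 21. Proposal B has a majority (≥26).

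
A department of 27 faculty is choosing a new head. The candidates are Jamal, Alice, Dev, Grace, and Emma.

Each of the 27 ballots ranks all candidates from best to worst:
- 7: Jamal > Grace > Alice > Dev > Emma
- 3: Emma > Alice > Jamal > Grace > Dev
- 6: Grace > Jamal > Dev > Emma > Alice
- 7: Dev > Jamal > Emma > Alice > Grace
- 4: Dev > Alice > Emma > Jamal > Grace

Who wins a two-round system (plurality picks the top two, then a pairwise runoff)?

Round 1 first-place votes: Jamal 7, Alice 0, Dev 11, Grace 6, Emma 3. Dev and Jamal advance.
Runoff: Dev is ranked above Jamal on 11 ballots, Jamal above Dev on 16.

Jamal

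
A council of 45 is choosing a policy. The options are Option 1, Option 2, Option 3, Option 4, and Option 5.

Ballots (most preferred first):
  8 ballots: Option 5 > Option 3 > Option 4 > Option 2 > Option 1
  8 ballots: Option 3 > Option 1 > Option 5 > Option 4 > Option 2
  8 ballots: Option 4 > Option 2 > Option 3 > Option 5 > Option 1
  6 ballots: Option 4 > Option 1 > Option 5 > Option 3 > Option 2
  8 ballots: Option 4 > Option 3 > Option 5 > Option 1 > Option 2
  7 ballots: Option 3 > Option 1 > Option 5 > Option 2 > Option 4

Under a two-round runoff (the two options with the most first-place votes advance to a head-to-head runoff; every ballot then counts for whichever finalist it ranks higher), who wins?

Round 1 first-place votes: Option 1 0, Option 2 0, Option 3 15, Option 4 22, Option 5 8. Option 4 and Option 3 advance.
Runoff: Option 4 is ranked above Option 3 on 22 ballots, Option 3 above Option 4 on 23.

Option 3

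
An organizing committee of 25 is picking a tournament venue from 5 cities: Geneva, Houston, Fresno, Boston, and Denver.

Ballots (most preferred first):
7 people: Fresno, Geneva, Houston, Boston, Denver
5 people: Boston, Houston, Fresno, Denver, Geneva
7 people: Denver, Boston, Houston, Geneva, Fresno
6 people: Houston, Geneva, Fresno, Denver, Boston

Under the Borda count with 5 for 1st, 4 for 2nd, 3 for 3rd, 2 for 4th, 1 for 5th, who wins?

Houston

Geneva: 7×4 + 5×1 + 7×2 + 6×4 = 71
Houston: 7×3 + 5×4 + 7×3 + 6×5 = 92
Fresno: 7×5 + 5×3 + 7×1 + 6×3 = 75
Boston: 7×2 + 5×5 + 7×4 + 6×1 = 73
Denver: 7×1 + 5×2 + 7×5 + 6×2 = 64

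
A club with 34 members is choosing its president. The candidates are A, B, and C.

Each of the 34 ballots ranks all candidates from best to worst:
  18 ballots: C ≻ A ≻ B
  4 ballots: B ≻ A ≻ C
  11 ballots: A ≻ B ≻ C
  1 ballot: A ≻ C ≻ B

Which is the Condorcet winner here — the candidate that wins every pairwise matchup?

C vs A: 18–16
C vs B: 19–15
C beats every other candidate.

C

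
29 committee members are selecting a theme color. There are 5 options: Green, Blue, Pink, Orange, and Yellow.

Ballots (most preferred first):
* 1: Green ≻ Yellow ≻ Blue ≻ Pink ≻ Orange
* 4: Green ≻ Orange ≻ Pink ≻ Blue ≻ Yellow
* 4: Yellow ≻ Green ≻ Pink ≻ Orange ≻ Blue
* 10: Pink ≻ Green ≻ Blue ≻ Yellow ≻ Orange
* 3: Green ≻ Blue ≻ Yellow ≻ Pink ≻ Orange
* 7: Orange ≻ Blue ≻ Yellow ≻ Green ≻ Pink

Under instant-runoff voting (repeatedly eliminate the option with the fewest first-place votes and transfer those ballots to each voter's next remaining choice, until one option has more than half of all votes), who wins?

Green

Round 1: Green 8, Blue 0, Pink 10, Orange 7, Yellow 4. Blue eliminated.
Round 2: Green 8, Pink 10, Orange 7, Yellow 4. Yellow eliminated.
Round 3: Green 12, Pink 10, Orange 7. Orange eliminated.
Round 4: Green 19, Pink 10. Green has a majority (≥15).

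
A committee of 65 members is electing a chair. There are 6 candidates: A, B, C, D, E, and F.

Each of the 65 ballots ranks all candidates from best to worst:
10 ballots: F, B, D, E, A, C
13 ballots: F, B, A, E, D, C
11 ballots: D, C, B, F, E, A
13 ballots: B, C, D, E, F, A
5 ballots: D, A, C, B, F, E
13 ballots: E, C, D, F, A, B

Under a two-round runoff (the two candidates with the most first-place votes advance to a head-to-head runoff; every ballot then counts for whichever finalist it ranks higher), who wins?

D

Round 1 first-place votes: A 0, B 13, C 0, D 16, E 13, F 23. F and D advance.
Runoff: F is ranked above D on 23 ballots, D above F on 42.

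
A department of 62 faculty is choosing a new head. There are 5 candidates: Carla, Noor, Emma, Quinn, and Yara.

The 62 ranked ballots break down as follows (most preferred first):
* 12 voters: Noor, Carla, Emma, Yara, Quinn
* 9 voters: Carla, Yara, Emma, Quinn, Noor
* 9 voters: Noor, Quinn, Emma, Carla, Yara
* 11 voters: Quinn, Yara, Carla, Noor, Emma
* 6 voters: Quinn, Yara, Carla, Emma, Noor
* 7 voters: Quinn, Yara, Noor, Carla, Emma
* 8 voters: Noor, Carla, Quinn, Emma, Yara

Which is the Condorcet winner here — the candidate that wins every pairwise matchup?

Quinn

Quinn vs Carla: 33–29
Quinn vs Noor: 33–29
Quinn vs Emma: 41–21
Quinn vs Yara: 41–21
Quinn beats every other candidate.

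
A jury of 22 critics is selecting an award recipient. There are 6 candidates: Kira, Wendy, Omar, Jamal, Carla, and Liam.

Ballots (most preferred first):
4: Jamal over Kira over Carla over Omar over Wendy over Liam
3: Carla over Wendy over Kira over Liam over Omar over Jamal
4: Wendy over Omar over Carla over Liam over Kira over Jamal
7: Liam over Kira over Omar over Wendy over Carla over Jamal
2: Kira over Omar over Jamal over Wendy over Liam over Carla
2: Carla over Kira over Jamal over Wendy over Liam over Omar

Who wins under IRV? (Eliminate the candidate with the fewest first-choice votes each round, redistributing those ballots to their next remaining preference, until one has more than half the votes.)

Round 1: Kira 2, Wendy 4, Omar 0, Jamal 4, Carla 5, Liam 7. Omar eliminated.
Round 2: Kira 2, Wendy 4, Jamal 4, Carla 5, Liam 7. Kira eliminated.
Round 3: Wendy 4, Jamal 6, Carla 5, Liam 7. Wendy eliminated.
Round 4: Jamal 6, Carla 9, Liam 7. Jamal eliminated.
Round 5: Carla 13, Liam 9. Carla has a majority (≥12).

Carla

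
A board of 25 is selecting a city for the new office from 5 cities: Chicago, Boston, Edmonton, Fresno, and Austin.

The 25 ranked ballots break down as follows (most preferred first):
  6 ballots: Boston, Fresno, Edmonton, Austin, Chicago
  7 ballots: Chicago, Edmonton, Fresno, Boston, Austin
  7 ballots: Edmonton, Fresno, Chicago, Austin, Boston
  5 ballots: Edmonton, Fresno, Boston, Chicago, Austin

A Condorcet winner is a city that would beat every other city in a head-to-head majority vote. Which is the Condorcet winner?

Edmonton vs Chicago: 18–7
Edmonton vs Boston: 19–6
Edmonton vs Fresno: 19–6
Edmonton vs Austin: 25–0
Edmonton beats every other city.

Edmonton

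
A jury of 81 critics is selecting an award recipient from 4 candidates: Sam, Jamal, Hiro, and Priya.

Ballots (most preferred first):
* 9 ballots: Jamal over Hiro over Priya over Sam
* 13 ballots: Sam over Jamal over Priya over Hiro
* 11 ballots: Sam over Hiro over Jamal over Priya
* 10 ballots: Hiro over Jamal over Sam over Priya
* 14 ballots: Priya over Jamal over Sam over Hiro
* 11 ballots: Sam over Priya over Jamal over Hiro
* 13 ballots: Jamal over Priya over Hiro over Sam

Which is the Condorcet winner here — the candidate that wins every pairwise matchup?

Jamal

Jamal vs Sam: 46–35
Jamal vs Hiro: 60–21
Jamal vs Priya: 56–25
Jamal beats every other candidate.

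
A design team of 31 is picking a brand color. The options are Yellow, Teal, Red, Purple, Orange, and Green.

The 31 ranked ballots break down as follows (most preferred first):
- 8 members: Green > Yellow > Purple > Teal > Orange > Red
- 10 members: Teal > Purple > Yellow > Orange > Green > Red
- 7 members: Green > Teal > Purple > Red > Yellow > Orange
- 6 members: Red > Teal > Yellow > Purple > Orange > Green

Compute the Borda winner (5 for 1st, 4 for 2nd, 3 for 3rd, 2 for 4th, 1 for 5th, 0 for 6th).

Yellow: 8×4 + 10×3 + 7×1 + 6×3 = 87
Teal: 8×2 + 10×5 + 7×4 + 6×4 = 118
Red: 8×0 + 10×0 + 7×2 + 6×5 = 44
Purple: 8×3 + 10×4 + 7×3 + 6×2 = 97
Orange: 8×1 + 10×2 + 7×0 + 6×1 = 34
Green: 8×5 + 10×1 + 7×5 + 6×0 = 85

Teal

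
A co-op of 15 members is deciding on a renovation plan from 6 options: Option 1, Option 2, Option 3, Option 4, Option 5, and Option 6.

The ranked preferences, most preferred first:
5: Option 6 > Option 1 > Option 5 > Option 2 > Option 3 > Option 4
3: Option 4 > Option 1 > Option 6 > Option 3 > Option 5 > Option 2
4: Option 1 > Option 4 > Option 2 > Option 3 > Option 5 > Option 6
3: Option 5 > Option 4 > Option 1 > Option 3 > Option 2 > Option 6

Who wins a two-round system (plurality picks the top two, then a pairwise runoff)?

Option 1

Round 1 first-place votes: Option 1 4, Option 2 0, Option 3 0, Option 4 3, Option 5 3, Option 6 5. Option 6 and Option 1 advance.
Runoff: Option 6 is ranked above Option 1 on 5 ballots, Option 1 above Option 6 on 10.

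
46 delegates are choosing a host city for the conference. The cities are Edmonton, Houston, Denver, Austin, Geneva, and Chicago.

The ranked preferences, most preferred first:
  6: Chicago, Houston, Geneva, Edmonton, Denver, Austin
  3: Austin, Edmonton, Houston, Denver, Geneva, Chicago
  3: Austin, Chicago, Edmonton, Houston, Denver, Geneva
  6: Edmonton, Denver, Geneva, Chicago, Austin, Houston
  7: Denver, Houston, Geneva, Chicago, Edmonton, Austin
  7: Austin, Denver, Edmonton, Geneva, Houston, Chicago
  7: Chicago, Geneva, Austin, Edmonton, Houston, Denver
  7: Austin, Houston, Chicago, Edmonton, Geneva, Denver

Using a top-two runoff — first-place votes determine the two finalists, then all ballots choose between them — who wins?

Round 1 first-place votes: Edmonton 6, Houston 0, Denver 7, Austin 20, Geneva 0, Chicago 13. Austin and Chicago advance.
Runoff: Austin is ranked above Chicago on 20 ballots, Chicago above Austin on 26.

Chicago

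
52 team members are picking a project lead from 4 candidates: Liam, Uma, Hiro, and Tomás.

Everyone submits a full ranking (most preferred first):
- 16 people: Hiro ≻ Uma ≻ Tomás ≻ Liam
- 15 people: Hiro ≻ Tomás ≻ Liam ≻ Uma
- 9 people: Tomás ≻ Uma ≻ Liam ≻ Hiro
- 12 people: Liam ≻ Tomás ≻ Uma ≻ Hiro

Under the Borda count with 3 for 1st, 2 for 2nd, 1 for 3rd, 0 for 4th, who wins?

Tomás

Liam: 16×0 + 15×1 + 9×1 + 12×3 = 60
Uma: 16×2 + 15×0 + 9×2 + 12×1 = 62
Hiro: 16×3 + 15×3 + 9×0 + 12×0 = 93
Tomás: 16×1 + 15×2 + 9×3 + 12×2 = 97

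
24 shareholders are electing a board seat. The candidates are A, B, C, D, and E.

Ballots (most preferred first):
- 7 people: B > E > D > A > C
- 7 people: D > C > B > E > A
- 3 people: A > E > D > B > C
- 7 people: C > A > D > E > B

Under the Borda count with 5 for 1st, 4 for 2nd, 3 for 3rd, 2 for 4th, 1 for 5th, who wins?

A: 7×2 + 7×1 + 3×5 + 7×4 = 64
B: 7×5 + 7×3 + 3×2 + 7×1 = 69
C: 7×1 + 7×4 + 3×1 + 7×5 = 73
D: 7×3 + 7×5 + 3×3 + 7×3 = 86
E: 7×4 + 7×2 + 3×4 + 7×2 = 68

D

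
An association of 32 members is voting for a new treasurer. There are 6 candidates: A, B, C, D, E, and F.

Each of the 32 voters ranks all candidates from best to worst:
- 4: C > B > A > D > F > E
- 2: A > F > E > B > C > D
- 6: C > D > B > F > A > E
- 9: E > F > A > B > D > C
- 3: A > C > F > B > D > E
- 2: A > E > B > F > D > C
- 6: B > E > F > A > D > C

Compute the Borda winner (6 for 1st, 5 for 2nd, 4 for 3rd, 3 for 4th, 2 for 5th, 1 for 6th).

A: 4×4 + 2×6 + 6×2 + 9×4 + 3×6 + 2×6 + 6×3 = 124
B: 4×5 + 2×3 + 6×4 + 9×3 + 3×3 + 2×4 + 6×6 = 130
C: 4×6 + 2×2 + 6×6 + 9×1 + 3×5 + 2×1 + 6×1 = 96
D: 4×3 + 2×1 + 6×5 + 9×2 + 3×2 + 2×2 + 6×2 = 84
E: 4×1 + 2×4 + 6×1 + 9×6 + 3×1 + 2×5 + 6×5 = 115
F: 4×2 + 2×5 + 6×3 + 9×5 + 3×4 + 2×3 + 6×4 = 123

B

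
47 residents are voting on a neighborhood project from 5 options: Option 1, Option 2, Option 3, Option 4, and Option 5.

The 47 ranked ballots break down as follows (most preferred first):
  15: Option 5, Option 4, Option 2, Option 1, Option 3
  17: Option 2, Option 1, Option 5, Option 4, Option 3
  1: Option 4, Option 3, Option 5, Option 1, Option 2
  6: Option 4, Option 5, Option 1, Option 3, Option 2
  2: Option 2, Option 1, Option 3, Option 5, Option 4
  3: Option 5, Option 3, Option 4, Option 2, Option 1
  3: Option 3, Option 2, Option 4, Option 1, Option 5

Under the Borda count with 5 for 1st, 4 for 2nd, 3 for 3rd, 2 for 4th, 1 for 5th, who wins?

Option 1: 15×2 + 17×4 + 1×2 + 6×3 + 2×4 + 3×1 + 3×2 = 135
Option 2: 15×3 + 17×5 + 1×1 + 6×1 + 2×5 + 3×2 + 3×4 = 165
Option 3: 15×1 + 17×1 + 1×4 + 6×2 + 2×3 + 3×4 + 3×5 = 81
Option 4: 15×4 + 17×2 + 1×5 + 6×5 + 2×1 + 3×3 + 3×3 = 149
Option 5: 15×5 + 17×3 + 1×3 + 6×4 + 2×2 + 3×5 + 3×1 = 175

Option 5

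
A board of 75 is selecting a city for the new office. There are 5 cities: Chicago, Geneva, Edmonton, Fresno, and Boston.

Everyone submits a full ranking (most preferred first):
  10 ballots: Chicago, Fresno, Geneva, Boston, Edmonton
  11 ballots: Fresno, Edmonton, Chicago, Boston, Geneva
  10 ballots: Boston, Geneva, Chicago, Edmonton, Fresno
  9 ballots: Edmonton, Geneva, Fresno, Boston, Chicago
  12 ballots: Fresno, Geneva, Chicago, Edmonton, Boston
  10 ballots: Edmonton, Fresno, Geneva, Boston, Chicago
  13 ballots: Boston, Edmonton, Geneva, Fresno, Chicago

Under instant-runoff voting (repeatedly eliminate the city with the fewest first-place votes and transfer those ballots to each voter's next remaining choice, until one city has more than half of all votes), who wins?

Fresno

Round 1: Chicago 10, Geneva 0, Edmonton 19, Fresno 23, Boston 23. Geneva eliminated.
Round 2: Chicago 10, Edmonton 19, Fresno 23, Boston 23. Chicago eliminated.
Round 3: Edmonton 19, Fresno 33, Boston 23. Edmonton eliminated.
Round 4: Fresno 52, Boston 23. Fresno has a majority (≥38).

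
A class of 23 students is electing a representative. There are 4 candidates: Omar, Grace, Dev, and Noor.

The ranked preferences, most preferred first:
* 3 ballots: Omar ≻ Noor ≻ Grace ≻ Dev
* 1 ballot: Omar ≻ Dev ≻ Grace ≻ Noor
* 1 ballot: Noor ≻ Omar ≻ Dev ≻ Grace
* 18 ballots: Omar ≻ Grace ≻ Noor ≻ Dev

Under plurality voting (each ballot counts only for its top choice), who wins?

First-place votes: Omar 22, Grace 0, Dev 0, Noor 1.

Omar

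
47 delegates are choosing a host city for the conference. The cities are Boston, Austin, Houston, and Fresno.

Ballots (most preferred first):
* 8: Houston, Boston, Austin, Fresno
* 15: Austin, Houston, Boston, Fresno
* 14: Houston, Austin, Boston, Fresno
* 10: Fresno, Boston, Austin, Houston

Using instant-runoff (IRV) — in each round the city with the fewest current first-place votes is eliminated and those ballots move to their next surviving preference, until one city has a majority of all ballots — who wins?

Round 1: Boston 0, Austin 15, Houston 22, Fresno 10. Boston eliminated.
Round 2: Austin 15, Houston 22, Fresno 10. Fresno eliminated.
Round 3: Austin 25, Houston 22. Austin has a majority (≥24).

Austin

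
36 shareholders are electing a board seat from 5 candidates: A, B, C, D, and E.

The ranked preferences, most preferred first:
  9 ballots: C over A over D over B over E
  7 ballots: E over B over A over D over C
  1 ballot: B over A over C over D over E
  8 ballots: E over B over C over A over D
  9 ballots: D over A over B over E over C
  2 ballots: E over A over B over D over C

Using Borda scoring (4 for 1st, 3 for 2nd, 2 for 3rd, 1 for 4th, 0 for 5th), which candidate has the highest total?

A

A: 9×3 + 7×2 + 1×3 + 8×1 + 9×3 + 2×3 = 85
B: 9×1 + 7×3 + 1×4 + 8×3 + 9×2 + 2×2 = 80
C: 9×4 + 7×0 + 1×2 + 8×2 + 9×0 + 2×0 = 54
D: 9×2 + 7×1 + 1×1 + 8×0 + 9×4 + 2×1 = 64
E: 9×0 + 7×4 + 1×0 + 8×4 + 9×1 + 2×4 = 77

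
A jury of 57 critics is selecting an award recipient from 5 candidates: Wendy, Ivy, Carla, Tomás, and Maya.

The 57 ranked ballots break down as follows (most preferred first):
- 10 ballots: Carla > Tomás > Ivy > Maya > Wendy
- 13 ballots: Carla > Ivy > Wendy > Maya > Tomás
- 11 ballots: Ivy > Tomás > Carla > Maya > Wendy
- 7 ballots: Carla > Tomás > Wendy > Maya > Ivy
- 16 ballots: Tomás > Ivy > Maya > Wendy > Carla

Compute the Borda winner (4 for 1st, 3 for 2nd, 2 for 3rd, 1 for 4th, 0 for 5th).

Wendy: 10×0 + 13×2 + 11×0 + 7×2 + 16×1 = 56
Ivy: 10×2 + 13×3 + 11×4 + 7×0 + 16×3 = 151
Carla: 10×4 + 13×4 + 11×2 + 7×4 + 16×0 = 142
Tomás: 10×3 + 13×0 + 11×3 + 7×3 + 16×4 = 148
Maya: 10×1 + 13×1 + 11×1 + 7×1 + 16×2 = 73

Ivy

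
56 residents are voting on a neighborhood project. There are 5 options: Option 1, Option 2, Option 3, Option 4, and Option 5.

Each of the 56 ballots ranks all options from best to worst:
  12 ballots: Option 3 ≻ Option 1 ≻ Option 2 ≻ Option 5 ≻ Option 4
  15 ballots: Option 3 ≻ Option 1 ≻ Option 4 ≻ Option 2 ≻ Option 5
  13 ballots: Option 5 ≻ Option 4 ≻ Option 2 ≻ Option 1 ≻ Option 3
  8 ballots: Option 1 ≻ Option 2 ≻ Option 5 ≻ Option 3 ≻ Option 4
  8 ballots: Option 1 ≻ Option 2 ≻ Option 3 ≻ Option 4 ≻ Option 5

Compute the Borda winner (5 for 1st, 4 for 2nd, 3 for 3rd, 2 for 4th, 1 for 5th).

Option 1: 12×4 + 15×4 + 13×2 + 8×5 + 8×5 = 214
Option 2: 12×3 + 15×2 + 13×3 + 8×4 + 8×4 = 169
Option 3: 12×5 + 15×5 + 13×1 + 8×2 + 8×3 = 188
Option 4: 12×1 + 15×3 + 13×4 + 8×1 + 8×2 = 133
Option 5: 12×2 + 15×1 + 13×5 + 8×3 + 8×1 = 136

Option 1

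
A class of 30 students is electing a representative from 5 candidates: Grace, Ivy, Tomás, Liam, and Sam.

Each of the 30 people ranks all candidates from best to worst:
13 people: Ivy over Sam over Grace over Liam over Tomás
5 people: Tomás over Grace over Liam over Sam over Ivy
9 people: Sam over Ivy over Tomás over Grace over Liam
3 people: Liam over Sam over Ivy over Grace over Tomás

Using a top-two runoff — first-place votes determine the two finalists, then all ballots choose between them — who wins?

Round 1 first-place votes: Grace 0, Ivy 13, Tomás 5, Liam 3, Sam 9. Ivy and Sam advance.
Runoff: Ivy is ranked above Sam on 13 ballots, Sam above Ivy on 17.

Sam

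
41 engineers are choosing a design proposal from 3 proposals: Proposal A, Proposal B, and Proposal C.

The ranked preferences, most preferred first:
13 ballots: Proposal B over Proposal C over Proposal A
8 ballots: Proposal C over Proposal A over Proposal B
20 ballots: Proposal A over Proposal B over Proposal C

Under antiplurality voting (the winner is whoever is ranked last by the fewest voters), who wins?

Proposal B

Last-place votes: Proposal A 13, Proposal B 8, Proposal C 20.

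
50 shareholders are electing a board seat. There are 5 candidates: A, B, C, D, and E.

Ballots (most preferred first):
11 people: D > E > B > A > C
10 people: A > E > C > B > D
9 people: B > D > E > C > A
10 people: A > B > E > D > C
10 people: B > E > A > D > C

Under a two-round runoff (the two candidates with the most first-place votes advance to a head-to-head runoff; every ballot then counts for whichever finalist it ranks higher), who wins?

B

Round 1 first-place votes: A 20, B 19, C 0, D 11, E 0. A and B advance.
Runoff: A is ranked above B on 20 ballots, B above A on 30.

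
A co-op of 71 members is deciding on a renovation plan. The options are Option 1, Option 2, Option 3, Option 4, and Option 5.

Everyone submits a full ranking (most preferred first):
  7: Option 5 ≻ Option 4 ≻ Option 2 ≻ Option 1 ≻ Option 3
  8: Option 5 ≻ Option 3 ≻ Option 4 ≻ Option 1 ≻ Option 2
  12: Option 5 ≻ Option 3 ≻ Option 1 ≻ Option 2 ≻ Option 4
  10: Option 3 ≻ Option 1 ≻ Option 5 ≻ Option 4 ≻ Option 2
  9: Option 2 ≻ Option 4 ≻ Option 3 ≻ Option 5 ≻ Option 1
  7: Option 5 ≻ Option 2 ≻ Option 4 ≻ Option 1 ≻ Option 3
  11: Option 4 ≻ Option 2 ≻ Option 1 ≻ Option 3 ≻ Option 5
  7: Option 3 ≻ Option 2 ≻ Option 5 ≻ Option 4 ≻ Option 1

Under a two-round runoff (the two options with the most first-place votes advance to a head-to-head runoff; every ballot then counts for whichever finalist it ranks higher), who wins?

Option 3

Round 1 first-place votes: Option 1 0, Option 2 9, Option 3 17, Option 4 11, Option 5 34. Option 5 and Option 3 advance.
Runoff: Option 5 is ranked above Option 3 on 34 ballots, Option 3 above Option 5 on 37.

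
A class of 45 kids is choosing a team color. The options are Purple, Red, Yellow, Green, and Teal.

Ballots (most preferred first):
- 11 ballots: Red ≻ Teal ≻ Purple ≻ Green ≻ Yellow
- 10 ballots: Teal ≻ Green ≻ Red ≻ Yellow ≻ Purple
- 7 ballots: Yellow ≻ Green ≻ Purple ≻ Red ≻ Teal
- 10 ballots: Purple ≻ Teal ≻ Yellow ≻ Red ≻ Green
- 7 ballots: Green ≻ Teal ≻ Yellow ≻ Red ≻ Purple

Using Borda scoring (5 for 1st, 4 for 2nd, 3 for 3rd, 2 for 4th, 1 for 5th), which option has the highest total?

Teal

Purple: 11×3 + 10×1 + 7×3 + 10×5 + 7×1 = 121
Red: 11×5 + 10×3 + 7×2 + 10×2 + 7×2 = 133
Yellow: 11×1 + 10×2 + 7×5 + 10×3 + 7×3 = 117
Green: 11×2 + 10×4 + 7×4 + 10×1 + 7×5 = 135
Teal: 11×4 + 10×5 + 7×1 + 10×4 + 7×4 = 169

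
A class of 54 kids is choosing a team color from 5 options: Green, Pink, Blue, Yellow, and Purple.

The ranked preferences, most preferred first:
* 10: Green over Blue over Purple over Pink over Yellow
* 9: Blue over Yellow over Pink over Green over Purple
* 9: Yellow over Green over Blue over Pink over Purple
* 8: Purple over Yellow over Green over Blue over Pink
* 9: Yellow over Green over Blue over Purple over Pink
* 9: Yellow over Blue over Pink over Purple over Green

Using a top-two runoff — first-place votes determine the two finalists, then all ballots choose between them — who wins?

Round 1 first-place votes: Green 10, Pink 0, Blue 9, Yellow 27, Purple 8. Yellow and Green advance.
Runoff: Yellow is ranked above Green on 44 ballots, Green above Yellow on 10.

Yellow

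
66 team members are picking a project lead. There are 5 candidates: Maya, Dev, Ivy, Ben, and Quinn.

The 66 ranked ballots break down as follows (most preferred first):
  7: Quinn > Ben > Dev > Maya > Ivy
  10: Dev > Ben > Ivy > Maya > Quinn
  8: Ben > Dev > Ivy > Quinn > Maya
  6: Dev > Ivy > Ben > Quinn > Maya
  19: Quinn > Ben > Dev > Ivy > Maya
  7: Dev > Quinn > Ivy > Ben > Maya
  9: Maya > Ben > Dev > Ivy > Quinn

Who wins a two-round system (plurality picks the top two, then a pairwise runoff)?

Dev

Round 1 first-place votes: Maya 9, Dev 23, Ivy 0, Ben 8, Quinn 26. Quinn and Dev advance.
Runoff: Quinn is ranked above Dev on 26 ballots, Dev above Quinn on 40.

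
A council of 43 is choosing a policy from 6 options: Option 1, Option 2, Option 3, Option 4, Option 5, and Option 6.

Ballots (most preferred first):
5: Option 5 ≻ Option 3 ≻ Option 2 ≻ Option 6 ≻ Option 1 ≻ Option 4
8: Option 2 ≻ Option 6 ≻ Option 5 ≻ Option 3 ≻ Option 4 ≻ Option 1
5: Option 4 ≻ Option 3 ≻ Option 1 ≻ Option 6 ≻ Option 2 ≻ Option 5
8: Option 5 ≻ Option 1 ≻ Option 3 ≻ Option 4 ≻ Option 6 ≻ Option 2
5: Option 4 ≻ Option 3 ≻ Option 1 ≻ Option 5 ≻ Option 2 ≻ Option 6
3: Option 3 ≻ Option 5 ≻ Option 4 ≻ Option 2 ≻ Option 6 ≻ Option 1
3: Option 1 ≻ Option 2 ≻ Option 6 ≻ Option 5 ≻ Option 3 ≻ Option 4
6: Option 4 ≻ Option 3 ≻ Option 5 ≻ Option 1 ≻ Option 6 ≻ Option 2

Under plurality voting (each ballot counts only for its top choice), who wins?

Option 4

First-place votes: Option 1 3, Option 2 8, Option 3 3, Option 4 16, Option 5 13, Option 6 0.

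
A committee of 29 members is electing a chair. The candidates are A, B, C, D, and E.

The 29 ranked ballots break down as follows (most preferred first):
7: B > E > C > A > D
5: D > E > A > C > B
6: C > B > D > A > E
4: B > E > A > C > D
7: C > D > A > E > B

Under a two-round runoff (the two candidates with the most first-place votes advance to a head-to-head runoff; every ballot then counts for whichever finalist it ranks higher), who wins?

Round 1 first-place votes: A 0, B 11, C 13, D 5, E 0. C and B advance.
Runoff: C is ranked above B on 18 ballots, B above C on 11.

C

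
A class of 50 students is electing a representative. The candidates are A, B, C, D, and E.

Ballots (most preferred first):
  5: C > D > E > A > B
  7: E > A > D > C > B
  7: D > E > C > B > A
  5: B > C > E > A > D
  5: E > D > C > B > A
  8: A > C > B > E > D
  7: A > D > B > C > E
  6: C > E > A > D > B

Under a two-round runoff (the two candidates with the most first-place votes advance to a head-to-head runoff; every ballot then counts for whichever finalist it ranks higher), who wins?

E

Round 1 first-place votes: A 15, B 5, C 11, D 7, E 12. A and E advance.
Runoff: A is ranked above E on 15 ballots, E above A on 35.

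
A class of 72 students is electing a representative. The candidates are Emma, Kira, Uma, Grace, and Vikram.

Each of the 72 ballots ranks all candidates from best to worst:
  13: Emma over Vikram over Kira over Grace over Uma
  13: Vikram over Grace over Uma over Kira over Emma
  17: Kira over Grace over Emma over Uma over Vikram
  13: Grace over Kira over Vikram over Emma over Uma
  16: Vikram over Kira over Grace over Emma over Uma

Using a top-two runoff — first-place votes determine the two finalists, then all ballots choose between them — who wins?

Vikram

Round 1 first-place votes: Emma 13, Kira 17, Uma 0, Grace 13, Vikram 29. Vikram and Kira advance.
Runoff: Vikram is ranked above Kira on 42 ballots, Kira above Vikram on 30.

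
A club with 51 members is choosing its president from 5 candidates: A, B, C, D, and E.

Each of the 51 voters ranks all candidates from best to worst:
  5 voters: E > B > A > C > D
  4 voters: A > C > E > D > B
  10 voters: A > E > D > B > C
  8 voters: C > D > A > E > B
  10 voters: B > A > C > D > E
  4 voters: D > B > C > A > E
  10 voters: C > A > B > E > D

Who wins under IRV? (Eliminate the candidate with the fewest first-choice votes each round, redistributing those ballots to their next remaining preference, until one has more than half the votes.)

Round 1: A 14, B 10, C 18, D 4, E 5. D eliminated.
Round 2: A 14, B 14, C 18, E 5. E eliminated.
Round 3: A 14, B 19, C 18. A eliminated.
Round 4: B 29, C 22. B has a majority (≥26).

B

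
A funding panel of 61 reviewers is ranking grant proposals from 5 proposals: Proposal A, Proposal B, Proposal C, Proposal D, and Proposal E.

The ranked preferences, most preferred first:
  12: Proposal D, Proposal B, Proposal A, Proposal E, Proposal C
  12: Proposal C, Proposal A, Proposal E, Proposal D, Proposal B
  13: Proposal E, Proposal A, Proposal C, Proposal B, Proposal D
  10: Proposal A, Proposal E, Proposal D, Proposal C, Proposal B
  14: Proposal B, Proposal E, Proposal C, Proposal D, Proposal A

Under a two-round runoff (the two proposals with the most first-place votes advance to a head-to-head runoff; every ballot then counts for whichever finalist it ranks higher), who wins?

Round 1 first-place votes: Proposal A 10, Proposal B 14, Proposal C 12, Proposal D 12, Proposal E 13. Proposal B and Proposal E advance.
Runoff: Proposal B is ranked above Proposal E on 26 ballots, Proposal E above Proposal B on 35.

Proposal E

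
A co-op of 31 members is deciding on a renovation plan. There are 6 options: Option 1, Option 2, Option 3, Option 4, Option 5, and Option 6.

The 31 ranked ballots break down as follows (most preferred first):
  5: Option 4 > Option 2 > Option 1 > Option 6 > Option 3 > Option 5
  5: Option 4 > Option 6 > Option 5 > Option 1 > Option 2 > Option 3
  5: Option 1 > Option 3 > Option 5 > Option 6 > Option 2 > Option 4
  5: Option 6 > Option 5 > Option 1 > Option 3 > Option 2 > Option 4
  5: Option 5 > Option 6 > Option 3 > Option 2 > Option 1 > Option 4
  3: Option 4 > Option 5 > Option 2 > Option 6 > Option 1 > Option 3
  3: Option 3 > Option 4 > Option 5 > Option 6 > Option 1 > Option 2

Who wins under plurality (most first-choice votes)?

First-place votes: Option 1 5, Option 2 0, Option 3 3, Option 4 13, Option 5 5, Option 6 5.

Option 4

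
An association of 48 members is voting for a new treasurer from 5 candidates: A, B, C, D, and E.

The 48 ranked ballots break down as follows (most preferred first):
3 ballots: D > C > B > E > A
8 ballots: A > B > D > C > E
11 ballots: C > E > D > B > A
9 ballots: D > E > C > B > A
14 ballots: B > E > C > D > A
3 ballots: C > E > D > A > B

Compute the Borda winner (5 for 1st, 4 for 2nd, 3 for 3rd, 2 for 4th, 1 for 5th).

C

A: 3×1 + 8×5 + 11×1 + 9×1 + 14×1 + 3×2 = 83
B: 3×3 + 8×4 + 11×2 + 9×2 + 14×5 + 3×1 = 154
C: 3×4 + 8×2 + 11×5 + 9×3 + 14×3 + 3×5 = 167
D: 3×5 + 8×3 + 11×3 + 9×5 + 14×2 + 3×3 = 154
E: 3×2 + 8×1 + 11×4 + 9×4 + 14×4 + 3×4 = 162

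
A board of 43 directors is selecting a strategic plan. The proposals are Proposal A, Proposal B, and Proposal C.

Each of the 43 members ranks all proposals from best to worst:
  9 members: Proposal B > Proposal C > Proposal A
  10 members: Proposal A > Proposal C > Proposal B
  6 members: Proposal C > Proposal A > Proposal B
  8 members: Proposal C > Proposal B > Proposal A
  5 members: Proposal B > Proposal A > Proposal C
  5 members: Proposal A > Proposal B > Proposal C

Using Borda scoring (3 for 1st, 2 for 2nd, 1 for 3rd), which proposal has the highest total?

Proposal C

Proposal A: 9×1 + 10×3 + 6×2 + 8×1 + 5×2 + 5×3 = 84
Proposal B: 9×3 + 10×1 + 6×1 + 8×2 + 5×3 + 5×2 = 84
Proposal C: 9×2 + 10×2 + 6×3 + 8×3 + 5×1 + 5×1 = 90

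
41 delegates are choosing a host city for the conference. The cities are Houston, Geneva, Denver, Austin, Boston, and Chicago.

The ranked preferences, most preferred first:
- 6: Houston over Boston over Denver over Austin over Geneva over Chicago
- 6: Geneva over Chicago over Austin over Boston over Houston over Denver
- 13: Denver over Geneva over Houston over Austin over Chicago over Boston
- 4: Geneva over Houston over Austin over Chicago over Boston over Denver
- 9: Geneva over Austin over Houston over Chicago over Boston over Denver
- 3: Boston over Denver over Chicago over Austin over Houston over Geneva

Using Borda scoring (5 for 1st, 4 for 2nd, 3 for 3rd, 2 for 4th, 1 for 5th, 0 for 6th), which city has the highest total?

Geneva

Houston: 6×5 + 6×1 + 13×3 + 4×4 + 9×3 + 3×1 = 121
Geneva: 6×1 + 6×5 + 13×4 + 4×5 + 9×5 + 3×0 = 153
Denver: 6×3 + 6×0 + 13×5 + 4×0 + 9×0 + 3×4 = 95
Austin: 6×2 + 6×3 + 13×2 + 4×3 + 9×4 + 3×2 = 110
Boston: 6×4 + 6×2 + 13×0 + 4×1 + 9×1 + 3×5 = 64
Chicago: 6×0 + 6×4 + 13×1 + 4×2 + 9×2 + 3×3 = 72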